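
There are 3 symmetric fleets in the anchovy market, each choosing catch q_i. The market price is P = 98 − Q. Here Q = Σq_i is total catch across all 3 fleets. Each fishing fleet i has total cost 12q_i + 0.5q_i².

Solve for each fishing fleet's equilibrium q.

A representative fishing fleet's profit is π_i = q_i(98 − Q) − 12q_i − 0.5q_i², with Q = q_i + Σ_{j≠i} q_j.
First-order condition: 86 − 3q_i − Σ_{j≠i} q_j = 0.
In a symmetric equilibrium every fishing fleet chooses the same q, so Σ_{j≠i} q_j = 2q. The condition becomes 86 − 5q = 0, giving q = 86/5 = 17.2.

17.2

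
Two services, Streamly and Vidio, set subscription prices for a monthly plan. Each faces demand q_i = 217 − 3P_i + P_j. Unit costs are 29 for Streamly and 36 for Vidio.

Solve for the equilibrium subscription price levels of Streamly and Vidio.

Streamly's profit: π = (P_{Streamly} − 29)(217 − 3P_{Streamly} + P_{Vidio}).
∂π/∂P_{Streamly} = 304 − 6P_{Streamly} + P_{Vidio} = 0 ⇒ P_{Streamly} = 152/3 + (1/6)P_{Vidio}.
Similarly P_{Vidio} = 325/6 + (1/6)P_{Streamly}.
Substituting the second reaction function into the first: P_{Streamly} = 152/3 + (1/6)(325/6 + (1/6)P_{Streamly}), which gives (35/36)P_{Streamly} = 2149/36 ⇒ P_{Streamly} = 61.4.
Then P_{Vidio} = 325/6 + (1/6)·61.4 = 64.4.

61.4, 64.4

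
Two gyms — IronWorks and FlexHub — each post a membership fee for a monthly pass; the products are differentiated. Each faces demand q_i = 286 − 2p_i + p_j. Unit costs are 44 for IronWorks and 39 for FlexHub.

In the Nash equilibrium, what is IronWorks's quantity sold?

160

IronWorks's profit: π = (p_{IronWorks} − 44)(286 − 2p_{IronWorks} + p_{FlexHub}).
∂π/∂p_{IronWorks} = 374 − 4p_{IronWorks} + p_{FlexHub} = 0 ⇒ p_{IronWorks} = 93.5 + 0.25p_{FlexHub}.
Similarly p_{FlexHub} = 91 + 0.25p_{IronWorks}.
Solving the two reaction functions simultaneously: (1 − (0.25)(0.25))p_{IronWorks} = 93.5 + 0.25·91, so 0.9375p_{IronWorks} = 116.25 and p_{IronWorks} = 124.
Then p_{FlexHub} = 91 + 0.25·124 = 122.
q_{IronWorks} = 286 − 2·124 + 122 = 160.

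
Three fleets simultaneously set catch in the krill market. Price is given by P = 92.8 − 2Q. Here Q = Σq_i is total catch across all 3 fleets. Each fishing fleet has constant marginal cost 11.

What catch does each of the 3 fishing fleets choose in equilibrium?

10.225

A representative fishing fleet's profit is π_i = q_i(92.8 − 2Q) − 11q_i, with Q = q_i + Σ_{j≠i} q_j.
First-order condition: 81.8 − 4q_i − 2Σ_{j≠i} q_j = 0.
In a symmetric equilibrium every fishing fleet chooses the same q, so Σ_{j≠i} q_j = 2q. The condition becomes 81.8 − 8q = 0, giving q = 81.8/8 = 10.225.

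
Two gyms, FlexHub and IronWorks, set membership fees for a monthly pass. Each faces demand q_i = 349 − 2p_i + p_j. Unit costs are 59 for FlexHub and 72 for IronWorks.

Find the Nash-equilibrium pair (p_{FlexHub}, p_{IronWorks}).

157.4, 162.6

FlexHub's profit: π = (p_{FlexHub} − 59)(349 − 2p_{FlexHub} + p_{IronWorks}).
∂π/∂p_{FlexHub} = 467 − 4p_{FlexHub} + p_{IronWorks} = 0 ⇒ p_{FlexHub} = 116.75 + 0.25p_{IronWorks}.
Similarly p_{IronWorks} = 123.25 + 0.25p_{FlexHub}.
Plugging p_{IronWorks} into FlexHub's best response: p_{FlexHub} = 116.75 + 0.25(123.25 + 0.25p_{FlexHub}) ⇒ 0.9375p_{FlexHub} = 147.5625, so p_{FlexHub} = 157.4.
Then p_{IronWorks} = 123.25 + 0.25·157.4 = 162.6.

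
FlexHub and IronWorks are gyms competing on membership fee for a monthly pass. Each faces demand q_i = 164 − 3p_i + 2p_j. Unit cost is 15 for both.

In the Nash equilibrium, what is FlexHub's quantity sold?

111.75

FlexHub's profit: π = (p_{FlexHub} − 15)(164 − 3p_{FlexHub} + 2p_{IronWorks}).
∂π/∂p_{FlexHub} = 209 − 6p_{FlexHub} + 2p_{IronWorks} = 0 ⇒ p_{FlexHub} = 209/6 + (1/3)p_{IronWorks}.
The game is symmetric, so in equilibrium p_{IronWorks} = p_{FlexHub}: the reaction function gives (2/3)p_{FlexHub} = 209/6, hence p_{FlexHub} = 52.25.
q_{FlexHub} = 164 − 3·52.25 + 2·52.25 = 111.75.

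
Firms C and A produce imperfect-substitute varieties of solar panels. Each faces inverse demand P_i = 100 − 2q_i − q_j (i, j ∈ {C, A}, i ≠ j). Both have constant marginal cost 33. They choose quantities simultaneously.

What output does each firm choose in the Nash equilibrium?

Firm C's profit: π = q_C(100 − 2q_C − q_A) − 33q_C.
∂π/∂q_C = 67 − 4q_C − q_A = 0 ⇒ q_C = 16.75 − 0.25q_A.
By symmetry q_A = q_C; substituting into the reaction function, 1.25q_C = 16.75 and q_C = 13.4.

13.4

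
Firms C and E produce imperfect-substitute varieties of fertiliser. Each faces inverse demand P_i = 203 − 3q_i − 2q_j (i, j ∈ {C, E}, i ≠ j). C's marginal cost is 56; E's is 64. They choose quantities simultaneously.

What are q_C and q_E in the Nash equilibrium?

Firm C's profit: π = q_C(203 − 3q_C − 2q_E) − 56q_C.
∂π/∂q_C = 147 − 6q_C − 2q_E = 0 ⇒ q_C = 24.5 − (1/3)q_E.
Similarly q_E = 139/6 − (1/3)q_C.
Substituting the second reaction function into the first: q_C = 24.5 − (1/3)(139/6 − (1/3)q_C), which gives (8/9)q_C = 151/9 ⇒ q_C = 18.875.
Then q_E = 139/6 − (1/3)·18.875 = 16.875.

18.875, 16.875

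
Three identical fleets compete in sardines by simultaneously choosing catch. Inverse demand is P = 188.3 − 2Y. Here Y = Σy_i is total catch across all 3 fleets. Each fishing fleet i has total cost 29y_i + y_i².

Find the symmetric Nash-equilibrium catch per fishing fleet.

A representative fishing fleet's profit is π_i = y_i(188.3 − 2Y) − 29y_i − y_i², with Y = y_i + Σ_{j≠i} y_j.
First-order condition: 159.3 − 6y_i − 2Σ_{j≠i} y_j = 0.
In a symmetric equilibrium every fishing fleet chooses the same y, so Σ_{j≠i} y_j = 2y. The condition becomes 159.3 − 10y = 0, giving y = 159.3/10 = 15.93.

15.93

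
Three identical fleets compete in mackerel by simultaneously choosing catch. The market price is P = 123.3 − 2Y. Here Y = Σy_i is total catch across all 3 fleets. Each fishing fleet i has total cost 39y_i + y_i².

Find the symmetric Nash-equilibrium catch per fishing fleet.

A representative fishing fleet's profit is π_i = y_i(123.3 − 2Y) − 39y_i − y_i², with Y = y_i + Σ_{j≠i} y_j.
First-order condition: 84.3 − 6y_i − 2Σ_{j≠i} y_j = 0.
In a symmetric equilibrium every fishing fleet chooses the same y, so Σ_{j≠i} y_j = 2y. The condition becomes 84.3 − 10y = 0, giving y = 84.3/10 = 8.43.

8.43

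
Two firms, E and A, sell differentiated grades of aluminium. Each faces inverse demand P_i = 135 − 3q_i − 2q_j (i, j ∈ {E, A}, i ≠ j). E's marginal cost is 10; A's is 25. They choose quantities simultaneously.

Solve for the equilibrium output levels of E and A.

Firm E's profit: π = q_E(135 − 3q_E − 2q_A) − 10q_E.
∂π/∂q_E = 125 − 6q_E − 2q_A = 0 ⇒ q_E = 125/6 − (1/3)q_A.
Similarly q_A = 55/3 − (1/3)q_E.
Solving the two reaction functions simultaneously: (1 − (−1/3)(−1/3))q_E = 125/6 − (1/3)·(55/3), so (8/9)q_E = 265/18 and q_E = 16.5625.
Then q_A = 55/3 − (1/3)·16.5625 = 12.8125.

16.5625, 12.8125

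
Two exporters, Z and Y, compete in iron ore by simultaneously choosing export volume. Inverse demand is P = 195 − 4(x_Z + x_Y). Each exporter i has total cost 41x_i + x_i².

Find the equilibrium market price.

107

Exporter Z's profit: π = x_Z(195 − 4(x_Z + x_Y)) − 41x_Z − x_Z².
∂π/∂x_Z = 154 − 10x_Z − 4x_Y = 0, so x_Z = 15.4 − 0.4x_Y.
Setting x_Z = x_Y in the reaction function: x_Z = 15.4 − 0.4x_Z, so x_Z = 15.4 / 1.4 = 11.
Equilibrium price: P = 195 − 4·22 = 107.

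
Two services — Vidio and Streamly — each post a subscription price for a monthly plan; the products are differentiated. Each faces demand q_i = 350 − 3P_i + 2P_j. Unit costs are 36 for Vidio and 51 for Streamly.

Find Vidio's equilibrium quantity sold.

243.9375

Vidio's profit: π = (P_{Vidio} − 36)(350 − 3P_{Vidio} + 2P_{Streamly}).
∂π/∂P_{Vidio} = 458 − 6P_{Vidio} + 2P_{Streamly} = 0 ⇒ P_{Vidio} = 229/3 + (1/3)P_{Streamly}.
Similarly P_{Streamly} = 503/6 + (1/3)P_{Vidio}.
Solving the two reaction functions simultaneously: (1 − (1/3)(1/3))P_{Vidio} = 229/3 + (1/3)·(503/6), so (8/9)P_{Vidio} = 1877/18 and P_{Vidio} = 117.3125.
Then P_{Streamly} = 503/6 + (1/3)·117.3125 = 122.9375.
q_{Vidio} = 350 − 3·117.3125 + 2·122.9375 = 243.9375.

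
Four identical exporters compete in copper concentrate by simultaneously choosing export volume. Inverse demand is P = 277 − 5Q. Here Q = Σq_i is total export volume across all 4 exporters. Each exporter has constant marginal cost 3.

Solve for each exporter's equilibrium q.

A representative exporter's profit is π_i = q_i(277 − 5Q) − 3q_i, with Q = q_i + Σ_{j≠i} q_j.
First-order condition: 274 − 10q_i − 5Σ_{j≠i} q_j = 0.
With identical exporters, set every q_j = q: then 274 − 10q − 15q = 0, i.e. q = 274/25 = 10.96.

10.96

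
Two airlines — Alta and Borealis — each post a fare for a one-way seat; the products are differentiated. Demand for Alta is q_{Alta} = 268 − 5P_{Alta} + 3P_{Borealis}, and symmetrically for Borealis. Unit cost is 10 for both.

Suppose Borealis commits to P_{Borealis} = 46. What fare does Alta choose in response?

Alta's profit: π = (P_{Alta} − 10)(268 − 5P_{Alta} + 3P_{Borealis}).
∂π/∂P_{Alta} = 318 − 10P_{Alta} + 3P_{Borealis} = 0 ⇒ P_{Alta} = 31.8 + 0.3P_{Borealis}.
At P_{Borealis} = 46: P_{Alta} = 31.8 + 0.3·46 = 45.6.

45.6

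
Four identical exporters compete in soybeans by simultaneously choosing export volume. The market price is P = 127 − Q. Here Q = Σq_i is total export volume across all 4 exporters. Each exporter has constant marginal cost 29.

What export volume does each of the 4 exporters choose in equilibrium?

19.6

A representative exporter's profit is π_i = q_i(127 − Q) − 29q_i, with Q = q_i + Σ_{j≠i} q_j.
First-order condition: 98 − 2q_i − Σ_{j≠i} q_j = 0.
Imposing symmetry (q_j = q for all j) turns Σ_{j≠i} q_j into 3q, so 98 = 5q and q = 19.6.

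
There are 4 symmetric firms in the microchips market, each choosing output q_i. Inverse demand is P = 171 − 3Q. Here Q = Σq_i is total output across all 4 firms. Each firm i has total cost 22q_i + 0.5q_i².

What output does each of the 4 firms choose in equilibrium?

A representative firm's profit is π_i = q_i(171 − 3Q) − 22q_i − 0.5q_i², with Q = q_i + Σ_{j≠i} q_j.
First-order condition: 149 − 7q_i − 3Σ_{j≠i} q_j = 0.
With identical firms, set every q_j = q: then 149 − 7q − 9q = 0, i.e. q = 149/16 = 9.3125.

9.3125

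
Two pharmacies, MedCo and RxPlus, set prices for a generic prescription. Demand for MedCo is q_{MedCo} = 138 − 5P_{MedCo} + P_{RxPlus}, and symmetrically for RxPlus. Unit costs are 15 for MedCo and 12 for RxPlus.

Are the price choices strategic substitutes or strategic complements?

strategic complements

MedCo's profit: π = (P_{MedCo} − 15)(138 − 5P_{MedCo} + P_{RxPlus}).
∂π/∂P_{MedCo} = 213 − 10P_{MedCo} + P_{RxPlus} = 0 ⇒ P_{MedCo} = 21.3 + 0.1P_{RxPlus}.
The best-response slope dP_{MedCo}/dP_{RxPlus} = 0.1 > 0: the reaction function is upward-sloping, so the choices are strategic complements.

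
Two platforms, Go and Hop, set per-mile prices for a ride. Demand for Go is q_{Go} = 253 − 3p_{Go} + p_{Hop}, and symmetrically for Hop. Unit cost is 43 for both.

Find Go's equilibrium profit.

Go's profit: π = (p_{Go} − 43)(253 − 3p_{Go} + p_{Hop}).
∂π/∂p_{Go} = 382 − 6p_{Go} + p_{Hop} = 0 ⇒ p_{Go} = 191/3 + (1/6)p_{Hop}.
The game is symmetric, so in equilibrium p_{Hop} = p_{Go}: the reaction function gives (5/6)p_{Go} = 191/3, hence p_{Go} = 76.4.
q_{Go} = 253 − 3·76.4 + 76.4 = 100.2.
Profit = (76.4 − 43)·100.2 = 3346.68.

3346.68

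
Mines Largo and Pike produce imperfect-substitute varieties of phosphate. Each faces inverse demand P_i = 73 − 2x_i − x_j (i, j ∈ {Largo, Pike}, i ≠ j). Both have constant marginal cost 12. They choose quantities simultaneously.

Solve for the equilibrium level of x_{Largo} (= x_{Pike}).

12.2

Mine Largo's profit: π = x_{Largo}(73 − 2x_{Largo} − x_{Pike}) − 12x_{Largo}.
∂π/∂x_{Largo} = 61 − 4x_{Largo} − x_{Pike} = 0 ⇒ x_{Largo} = 15.25 − 0.25x_{Pike}.
Setting x_{Largo} = x_{Pike} in the reaction function: x_{Largo} = 15.25 − 0.25x_{Largo}, so x_{Largo} = 15.25 / 1.25 = 12.2.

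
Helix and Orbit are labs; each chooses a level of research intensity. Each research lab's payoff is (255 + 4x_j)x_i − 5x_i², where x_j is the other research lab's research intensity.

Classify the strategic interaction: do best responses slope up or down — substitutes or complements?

Helix's payoff is (255 + 4x_O)x_H − 5x_H².
∂π/∂x_H = 255 + 4x_O − 10x_H = 0, so x_H = 25.5 + 0.4x_O.
The best-response slope dx_H/dx_O = 0.4 > 0: the reaction function is upward-sloping, so the choices are strategic complements.

strategic complements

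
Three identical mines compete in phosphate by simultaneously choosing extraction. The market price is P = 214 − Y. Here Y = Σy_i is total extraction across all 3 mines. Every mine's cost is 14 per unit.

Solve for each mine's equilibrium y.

A representative mine's profit is π_i = y_i(214 − Y) − 14y_i, with Y = y_i + Σ_{j≠i} y_j.
First-order condition: 200 − 2y_i − Σ_{j≠i} y_j = 0.
In a symmetric equilibrium every mine chooses the same y, so Σ_{j≠i} y_j = 2y. The condition becomes 200 − 4y = 0, giving y = 200/4 = 50.

50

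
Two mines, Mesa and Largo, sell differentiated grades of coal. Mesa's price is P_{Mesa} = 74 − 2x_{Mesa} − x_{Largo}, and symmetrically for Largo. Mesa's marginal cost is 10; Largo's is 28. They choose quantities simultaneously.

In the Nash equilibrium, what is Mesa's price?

38

Mine Mesa's profit: π = x_{Mesa}(74 − 2x_{Mesa} − x_{Largo}) − 10x_{Mesa}.
∂π/∂x_{Mesa} = 64 − 4x_{Mesa} − x_{Largo} = 0 ⇒ x_{Mesa} = 16 − 0.25x_{Largo}.
Similarly x_{Largo} = 11.5 − 0.25x_{Mesa}.
Plugging x_{Largo} into Mesa's best response: x_{Mesa} = 16 − 0.25(11.5 − 0.25x_{Mesa}) ⇒ 0.9375x_{Mesa} = 13.125, so x_{Mesa} = 14.
Then x_{Largo} = 11.5 − 0.25·14 = 8.
P_{Mesa} = 74 − 2·14 − 8 = 38.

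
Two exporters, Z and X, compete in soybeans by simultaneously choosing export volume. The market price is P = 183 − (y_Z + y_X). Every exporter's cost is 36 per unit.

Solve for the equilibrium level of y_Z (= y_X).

49

Exporter Z's profit: π = y_Z(183 − (y_Z + y_X)) − 36y_Z.
∂π/∂y_Z = 147 − 2y_Z − y_X = 0, so y_Z = 73.5 − 0.5y_X.
Setting y_Z = y_X in the reaction function: y_Z = 73.5 − 0.5y_Z, so y_Z = 73.5 / 1.5 = 49.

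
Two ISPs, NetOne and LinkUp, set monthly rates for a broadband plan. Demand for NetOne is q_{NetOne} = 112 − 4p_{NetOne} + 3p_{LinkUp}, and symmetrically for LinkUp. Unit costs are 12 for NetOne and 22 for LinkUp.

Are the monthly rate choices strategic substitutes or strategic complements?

strategic complements

NetOne's profit: π = (p_{NetOne} − 12)(112 − 4p_{NetOne} + 3p_{LinkUp}).
∂π/∂p_{NetOne} = 160 − 8p_{NetOne} + 3p_{LinkUp} = 0 ⇒ p_{NetOne} = 20 + 0.375p_{LinkUp}.
The best-response slope dp_{NetOne}/dp_{LinkUp} = 0.375 > 0: the reaction function is upward-sloping, so the choices are strategic complements.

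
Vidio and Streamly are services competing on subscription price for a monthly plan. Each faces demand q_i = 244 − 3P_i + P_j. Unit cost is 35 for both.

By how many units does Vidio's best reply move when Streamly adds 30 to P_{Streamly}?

5

Vidio's profit: π = (P_{Vidio} − 35)(244 − 3P_{Vidio} + P_{Streamly}).
∂π/∂P_{Vidio} = 349 − 6P_{Vidio} + P_{Streamly} = 0 ⇒ P_{Vidio} = 349/6 + (1/6)P_{Streamly}.
The reaction-function slope is 1/6, so a 30-unit rise in P_{Streamly} moves P_{Vidio} by 1/6 × 30 = 5. Vidio's best response rises — the actions are strategic complements.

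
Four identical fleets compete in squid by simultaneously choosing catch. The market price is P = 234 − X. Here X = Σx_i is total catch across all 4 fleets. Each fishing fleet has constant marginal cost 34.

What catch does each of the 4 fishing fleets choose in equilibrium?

40

A representative fishing fleet's profit is π_i = x_i(234 − X) − 34x_i, with X = x_i + Σ_{j≠i} x_j.
First-order condition: 200 − 2x_i − Σ_{j≠i} x_j = 0.
In a symmetric equilibrium every fishing fleet chooses the same x, so Σ_{j≠i} x_j = 3x. The condition becomes 200 − 5x = 0, giving x = 200/5 = 40.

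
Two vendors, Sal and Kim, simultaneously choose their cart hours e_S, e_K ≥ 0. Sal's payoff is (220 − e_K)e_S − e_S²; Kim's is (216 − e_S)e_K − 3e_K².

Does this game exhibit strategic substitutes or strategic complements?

strategic substitutes

Expanding Sal's payoff: 220e_S − e_Ke_S − e_S².
∂π/∂e_S = 220 − e_K − 2e_S = 0, so e_S = 110 − 0.5e_K.
The best-response slope de_S/de_K = −0.5 < 0: the reaction function is downward-sloping, so the choices are strategic substitutes.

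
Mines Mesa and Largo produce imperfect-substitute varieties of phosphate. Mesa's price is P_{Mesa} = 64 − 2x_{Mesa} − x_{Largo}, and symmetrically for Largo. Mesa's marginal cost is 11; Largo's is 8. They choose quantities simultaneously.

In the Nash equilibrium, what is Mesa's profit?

Mine Mesa's profit: π = x_{Mesa}(64 − 2x_{Mesa} − x_{Largo}) − 11x_{Mesa}.
∂π/∂x_{Mesa} = 53 − 4x_{Mesa} − x_{Largo} = 0 ⇒ x_{Mesa} = 13.25 − 0.25x_{Largo}.
Similarly x_{Largo} = 14 − 0.25x_{Mesa}.
Solving the two reaction functions simultaneously: (1 − (−0.25)(−0.25))x_{Mesa} = 13.25 − 0.25·14, so 0.9375x_{Mesa} = 9.75 and x_{Mesa} = 10.4.
Then x_{Largo} = 14 − 0.25·10.4 = 11.4.
P_{Mesa} = 64 − 2·10.4 − 11.4 = 31.8.
Profit = (31.8 − 11)·10.4 = 216.32.

216.32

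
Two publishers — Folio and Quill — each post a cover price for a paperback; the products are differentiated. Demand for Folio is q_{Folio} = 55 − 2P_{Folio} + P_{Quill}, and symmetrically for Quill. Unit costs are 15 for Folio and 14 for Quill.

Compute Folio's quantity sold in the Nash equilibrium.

26.4

Folio's profit: π = (P_{Folio} − 15)(55 − 2P_{Folio} + P_{Quill}).
∂π/∂P_{Folio} = 85 − 4P_{Folio} + P_{Quill} = 0 ⇒ P_{Folio} = 21.25 + 0.25P_{Quill}.
Similarly P_{Quill} = 20.75 + 0.25P_{Folio}.
Plugging P_{Quill} into Folio's best response: P_{Folio} = 21.25 + 0.25(20.75 + 0.25P_{Folio}) ⇒ 0.9375P_{Folio} = 26.4375, so P_{Folio} = 28.2.
Then P_{Quill} = 20.75 + 0.25·28.2 = 27.8.
q_{Folio} = 55 − 2·28.2 + 27.8 = 26.4.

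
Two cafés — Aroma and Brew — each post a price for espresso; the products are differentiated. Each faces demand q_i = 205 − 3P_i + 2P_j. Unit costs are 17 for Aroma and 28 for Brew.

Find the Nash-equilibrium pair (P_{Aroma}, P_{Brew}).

66.0625, 70.1875

Aroma's profit: π = (P_{Aroma} − 17)(205 − 3P_{Aroma} + 2P_{Brew}).
∂π/∂P_{Aroma} = 256 − 6P_{Aroma} + 2P_{Brew} = 0 ⇒ P_{Aroma} = 128/3 + (1/3)P_{Brew}.
Similarly P_{Brew} = 289/6 + (1/3)P_{Aroma}.
Solving the two reaction functions simultaneously: (1 − (1/3)(1/3))P_{Aroma} = 128/3 + (1/3)·(289/6), so (8/9)P_{Aroma} = 1057/18 and P_{Aroma} = 66.0625.
Then P_{Brew} = 289/6 + (1/3)·66.0625 = 70.1875.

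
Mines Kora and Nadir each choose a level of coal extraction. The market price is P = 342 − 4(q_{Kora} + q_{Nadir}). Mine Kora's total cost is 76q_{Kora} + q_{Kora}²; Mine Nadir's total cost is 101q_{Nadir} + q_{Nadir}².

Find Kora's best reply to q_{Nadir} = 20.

18.6

Mine Kora's profit: π = q_{Kora}(342 − 4(q_{Kora} + q_{Nadir})) − 76q_{Kora} − q_{Kora}².
∂π/∂q_{Kora} = 266 − 10q_{Kora} − 4q_{Nadir} = 0, so q_{Kora} = 26.6 − 0.4q_{Nadir}.
At q_{Nadir} = 20: q_{Kora} = 26.6 − 0.4·20 = 18.6.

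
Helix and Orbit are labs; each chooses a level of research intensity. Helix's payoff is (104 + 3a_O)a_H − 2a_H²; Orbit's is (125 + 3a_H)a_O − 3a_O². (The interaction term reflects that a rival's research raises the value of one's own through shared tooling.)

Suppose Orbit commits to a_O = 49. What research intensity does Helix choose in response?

62.75

Expanding Helix's payoff: 104a_H + 3a_Oa_H − 2a_H².
∂π/∂a_H = 104 + 3a_O − 4a_H = 0, so a_H = 26 + 0.75a_O.
At a_O = 49: a_H = 26 + 0.75·49 = 62.75.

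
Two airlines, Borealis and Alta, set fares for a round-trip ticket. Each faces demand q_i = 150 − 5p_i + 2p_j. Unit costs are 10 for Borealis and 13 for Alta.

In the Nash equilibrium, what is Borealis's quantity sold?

Borealis's profit: π = (p_{Borealis} − 10)(150 − 5p_{Borealis} + 2p_{Alta}).
∂π/∂p_{Borealis} = 200 − 10p_{Borealis} + 2p_{Alta} = 0 ⇒ p_{Borealis} = 20 + 0.2p_{Alta}.
Similarly p_{Alta} = 21.5 + 0.2p_{Borealis}.
Solving the two reaction functions simultaneously: (1 − (0.2)(0.2))p_{Borealis} = 20 + 0.2·21.5, so 0.96p_{Borealis} = 24.3 and p_{Borealis} = 25.3125.
Then p_{Alta} = 21.5 + 0.2·25.3125 = 26.5625.
q_{Borealis} = 150 − 5·25.3125 + 2·26.5625 = 76.5625.

76.5625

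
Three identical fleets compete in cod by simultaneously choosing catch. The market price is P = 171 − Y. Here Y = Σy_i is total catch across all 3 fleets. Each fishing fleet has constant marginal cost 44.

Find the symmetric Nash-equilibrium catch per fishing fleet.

A representative fishing fleet's profit is π_i = y_i(171 − Y) − 44y_i, with Y = y_i + Σ_{j≠i} y_j.
First-order condition: 127 − 2y_i − Σ_{j≠i} y_j = 0.
In a symmetric equilibrium every fishing fleet chooses the same y, so Σ_{j≠i} y_j = 2y. The condition becomes 127 − 4y = 0, giving y = 127/4 = 31.75.

31.75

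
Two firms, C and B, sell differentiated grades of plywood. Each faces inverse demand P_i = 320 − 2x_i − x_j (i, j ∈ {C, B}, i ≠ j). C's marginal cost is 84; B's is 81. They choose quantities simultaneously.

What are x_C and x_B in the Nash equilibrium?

47, 48

Firm C's profit: π = x_C(320 − 2x_C − x_B) − 84x_C.
∂π/∂x_C = 236 − 4x_C − x_B = 0 ⇒ x_C = 59 − 0.25x_B.
Similarly x_B = 59.75 − 0.25x_C.
Plugging x_B into C's best response: x_C = 59 − 0.25(59.75 − 0.25x_C) ⇒ 0.9375x_C = 44.0625, so x_C = 47.
Then x_B = 59.75 − 0.25·47 = 48.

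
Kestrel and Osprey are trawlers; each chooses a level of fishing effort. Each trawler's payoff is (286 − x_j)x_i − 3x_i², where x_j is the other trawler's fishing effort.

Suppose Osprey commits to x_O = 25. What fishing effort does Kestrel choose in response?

43.5

Kestrel's payoff is (286 − x_O)x_K − 3x_K².
∂π/∂x_K = 286 − x_O − 6x_K = 0, so x_K = 143/3 − (1/6)x_O.
At x_O = 25: x_K = 143/3 − (1/6)·25 = 43.5.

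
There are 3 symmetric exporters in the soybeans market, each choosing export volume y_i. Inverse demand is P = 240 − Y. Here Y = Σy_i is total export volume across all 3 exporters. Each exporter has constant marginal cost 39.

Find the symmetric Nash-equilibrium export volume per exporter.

50.25

A representative exporter's profit is π_i = y_i(240 − Y) − 39y_i, with Y = y_i + Σ_{j≠i} y_j.
First-order condition: 201 − 2y_i − Σ_{j≠i} y_j = 0.
In a symmetric equilibrium every exporter chooses the same y, so Σ_{j≠i} y_j = 2y. The condition becomes 201 − 4y = 0, giving y = 201/4 = 50.25.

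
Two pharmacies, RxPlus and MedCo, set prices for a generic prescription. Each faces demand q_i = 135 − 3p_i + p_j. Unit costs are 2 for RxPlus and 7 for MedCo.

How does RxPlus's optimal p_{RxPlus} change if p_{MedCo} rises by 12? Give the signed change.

2

RxPlus's profit: π = (p_{RxPlus} − 2)(135 − 3p_{RxPlus} + p_{MedCo}).
∂π/∂p_{RxPlus} = 141 − 6p_{RxPlus} + p_{MedCo} = 0 ⇒ p_{RxPlus} = 23.5 + (1/6)p_{MedCo}.
The reaction-function slope is 1/6, so a 12-unit rise in p_{MedCo} moves p_{RxPlus} by 1/6 × 12 = 2. RxPlus's best response rises — the actions are strategic complements.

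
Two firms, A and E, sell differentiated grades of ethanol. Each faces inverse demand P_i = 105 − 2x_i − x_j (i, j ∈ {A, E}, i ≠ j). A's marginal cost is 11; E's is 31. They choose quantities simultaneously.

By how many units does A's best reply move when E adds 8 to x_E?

Firm A's profit: π = x_A(105 − 2x_A − x_E) − 11x_A.
∂π/∂x_A = 94 − 4x_A − x_E = 0 ⇒ x_A = 23.5 − 0.25x_E.
The reaction-function slope is −0.25, so an 8-unit rise in x_E moves x_A by −0.25 × 8 = −2. A's best response falls — the actions are strategic substitutes.

-2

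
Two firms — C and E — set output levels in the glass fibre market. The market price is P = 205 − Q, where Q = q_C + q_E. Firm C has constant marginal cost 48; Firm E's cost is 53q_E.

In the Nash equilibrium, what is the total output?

103

Firm C's profit: π = q_C(205 − (q_C + q_E)) − 48q_C.
∂π/∂q_C = 157 − 2q_C − q_E = 0, so q_C = 78.5 − 0.5q_E.
By the same steps for E: q_E = 76 − 0.5q_C.
Substituting the second reaction function into the first: q_C = 78.5 − 0.5(76 − 0.5q_C), which gives 0.75q_C = 40.5 ⇒ q_C = 54.
Then q_E = 76 − 0.5·54 = 49.
Total output: 54 + 49 = 103.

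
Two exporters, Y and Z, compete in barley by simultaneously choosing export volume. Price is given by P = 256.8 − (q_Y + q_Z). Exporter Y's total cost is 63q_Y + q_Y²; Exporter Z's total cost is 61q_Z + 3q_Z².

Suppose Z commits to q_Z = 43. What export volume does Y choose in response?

37.7

Exporter Y's profit: π = q_Y(256.8 − (q_Y + q_Z)) − 63q_Y − q_Y².
∂π/∂q_Y = 193.8 − 4q_Y − q_Z = 0, so q_Y = 48.45 − 0.25q_Z.
At q_Z = 43: q_Y = 48.45 − 0.25·43 = 37.7.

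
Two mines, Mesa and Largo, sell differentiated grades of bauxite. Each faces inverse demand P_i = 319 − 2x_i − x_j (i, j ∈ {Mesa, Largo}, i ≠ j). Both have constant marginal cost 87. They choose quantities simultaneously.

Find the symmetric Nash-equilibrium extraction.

46.4

Mine Mesa's profit: π = x_{Mesa}(319 − 2x_{Mesa} − x_{Largo}) − 87x_{Mesa}.
∂π/∂x_{Mesa} = 232 − 4x_{Mesa} − x_{Largo} = 0 ⇒ x_{Mesa} = 58 − 0.25x_{Largo}.
The game is symmetric, so in equilibrium x_{Largo} = x_{Mesa}: the reaction function gives 1.25x_{Mesa} = 58, hence x_{Mesa} = 46.4.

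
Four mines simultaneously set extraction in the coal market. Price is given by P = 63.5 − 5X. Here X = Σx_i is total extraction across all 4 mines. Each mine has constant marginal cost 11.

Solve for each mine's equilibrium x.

2.1

A representative mine's profit is π_i = x_i(63.5 − 5X) − 11x_i, with X = x_i + Σ_{j≠i} x_j.
First-order condition: 52.5 − 10x_i − 5Σ_{j≠i} x_j = 0.
Imposing symmetry (x_j = x for all j) turns Σ_{j≠i} x_j into 3x, so 52.5 = 25x and x = 2.1.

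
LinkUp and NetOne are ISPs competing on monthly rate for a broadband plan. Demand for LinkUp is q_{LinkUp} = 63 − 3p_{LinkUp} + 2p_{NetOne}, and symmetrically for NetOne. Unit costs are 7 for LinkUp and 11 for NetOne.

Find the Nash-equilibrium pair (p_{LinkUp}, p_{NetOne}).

21.75, 23.25

LinkUp's profit: π = (p_{LinkUp} − 7)(63 − 3p_{LinkUp} + 2p_{NetOne}).
∂π/∂p_{LinkUp} = 84 − 6p_{LinkUp} + 2p_{NetOne} = 0 ⇒ p_{LinkUp} = 14 + (1/3)p_{NetOne}.
Similarly p_{NetOne} = 16 + (1/3)p_{LinkUp}.
Substituting the second reaction function into the first: p_{LinkUp} = 14 + (1/3)(16 + (1/3)p_{LinkUp}), which gives (8/9)p_{LinkUp} = 58/3 ⇒ p_{LinkUp} = 21.75.
Then p_{NetOne} = 16 + (1/3)·21.75 = 23.25.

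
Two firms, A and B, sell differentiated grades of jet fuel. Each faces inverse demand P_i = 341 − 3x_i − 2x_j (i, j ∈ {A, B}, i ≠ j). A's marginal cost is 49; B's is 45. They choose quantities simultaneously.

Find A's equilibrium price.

Firm A's profit: π = x_A(341 − 3x_A − 2x_B) − 49x_A.
∂π/∂x_A = 292 − 6x_A − 2x_B = 0 ⇒ x_A = 146/3 − (1/3)x_B.
Similarly x_B = 148/3 − (1/3)x_A.
Plugging x_B into A's best response: x_A = 146/3 − (1/3)(148/3 − (1/3)x_A) ⇒ (8/9)x_A = 290/9, so x_A = 36.25.
Then x_B = 148/3 − (1/3)·36.25 = 37.25.
P_A = 341 − 3·36.25 − 2·37.25 = 157.75.

157.75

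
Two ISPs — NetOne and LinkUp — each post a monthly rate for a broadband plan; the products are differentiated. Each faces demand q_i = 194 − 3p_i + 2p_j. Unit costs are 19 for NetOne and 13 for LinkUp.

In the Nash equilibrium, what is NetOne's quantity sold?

NetOne's profit: π = (p_{NetOne} − 19)(194 − 3p_{NetOne} + 2p_{LinkUp}).
∂π/∂p_{NetOne} = 251 − 6p_{NetOne} + 2p_{LinkUp} = 0 ⇒ p_{NetOne} = 251/6 + (1/3)p_{LinkUp}.
Similarly p_{LinkUp} = 233/6 + (1/3)p_{NetOne}.
Substituting the second reaction function into the first: p_{NetOne} = 251/6 + (1/3)(233/6 + (1/3)p_{NetOne}), which gives (8/9)p_{NetOne} = 493/9 ⇒ p_{NetOne} = 61.625.
Then p_{LinkUp} = 233/6 + (1/3)·61.625 = 59.375.
q_{NetOne} = 194 − 3·61.625 + 2·59.375 = 127.875.

127.875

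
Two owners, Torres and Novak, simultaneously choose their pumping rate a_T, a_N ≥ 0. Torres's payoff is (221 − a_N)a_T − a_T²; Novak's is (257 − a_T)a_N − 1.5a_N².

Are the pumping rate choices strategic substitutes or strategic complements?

Expanding Torres's payoff: 221a_T − a_Na_T − a_T².
∂π/∂a_T = 221 − a_N − 2a_T = 0, so a_T = 110.5 − 0.5a_N.
The best-response slope da_T/da_N = −0.5 < 0: the reaction function is downward-sloping, so the choices are strategic substitutes.

strategic substitutes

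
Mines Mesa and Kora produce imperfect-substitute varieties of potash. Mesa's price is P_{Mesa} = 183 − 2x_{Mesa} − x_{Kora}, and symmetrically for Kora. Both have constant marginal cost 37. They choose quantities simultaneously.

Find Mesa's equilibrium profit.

Mine Mesa's profit: π = x_{Mesa}(183 − 2x_{Mesa} − x_{Kora}) − 37x_{Mesa}.
∂π/∂x_{Mesa} = 146 − 4x_{Mesa} − x_{Kora} = 0 ⇒ x_{Mesa} = 36.5 − 0.25x_{Kora}.
By symmetry x_{Kora} = x_{Mesa}; substituting into the reaction function, 1.25x_{Mesa} = 36.5 and x_{Mesa} = 29.2.
P_{Mesa} = 183 − 2·29.2 − 29.2 = 95.4.
Profit = (95.4 − 37)·29.2 = 1705.28.

1705.28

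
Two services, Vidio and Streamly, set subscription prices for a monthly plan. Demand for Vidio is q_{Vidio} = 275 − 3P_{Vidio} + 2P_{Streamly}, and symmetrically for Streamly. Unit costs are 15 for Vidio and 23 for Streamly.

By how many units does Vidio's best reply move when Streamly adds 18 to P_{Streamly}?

Vidio's profit: π = (P_{Vidio} − 15)(275 − 3P_{Vidio} + 2P_{Streamly}).
∂π/∂P_{Vidio} = 320 − 6P_{Vidio} + 2P_{Streamly} = 0 ⇒ P_{Vidio} = 160/3 + (1/3)P_{Streamly}.
The reaction-function slope is 1/3, so an 18-unit rise in P_{Streamly} moves P_{Vidio} by 1/3 × 18 = 6. Vidio's best response rises — the actions are strategic complements.

6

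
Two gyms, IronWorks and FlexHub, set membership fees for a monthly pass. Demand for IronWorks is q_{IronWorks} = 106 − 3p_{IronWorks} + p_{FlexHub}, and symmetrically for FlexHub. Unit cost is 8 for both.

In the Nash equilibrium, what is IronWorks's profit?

972

IronWorks's profit: π = (p_{IronWorks} − 8)(106 − 3p_{IronWorks} + p_{FlexHub}).
∂π/∂p_{IronWorks} = 130 − 6p_{IronWorks} + p_{FlexHub} = 0 ⇒ p_{IronWorks} = 65/3 + (1/6)p_{FlexHub}.
Setting p_{IronWorks} = p_{FlexHub} in the reaction function: p_{IronWorks} = 65/3 + (1/6)p_{IronWorks}, so p_{IronWorks} = (65/3) / (5/6) = 26.
q_{IronWorks} = 106 − 3·26 + 26 = 54.
Profit = (26 − 8)·54 = 972.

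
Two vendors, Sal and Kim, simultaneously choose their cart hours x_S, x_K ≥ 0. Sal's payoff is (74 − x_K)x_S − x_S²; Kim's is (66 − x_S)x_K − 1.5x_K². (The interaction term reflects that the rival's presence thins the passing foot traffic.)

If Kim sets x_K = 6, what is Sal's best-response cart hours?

34

Expanding Sal's payoff: 74x_S − x_Kx_S − x_S².
∂π/∂x_S = 74 − x_K − 2x_S = 0, so x_S = 37 − 0.5x_K.
At x_K = 6: x_S = 37 − 0.5·6 = 34.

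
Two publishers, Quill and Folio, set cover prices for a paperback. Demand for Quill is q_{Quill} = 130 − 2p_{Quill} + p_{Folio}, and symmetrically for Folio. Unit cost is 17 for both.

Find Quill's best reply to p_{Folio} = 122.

Quill's profit: π = (p_{Quill} − 17)(130 − 2p_{Quill} + p_{Folio}).
∂π/∂p_{Quill} = 164 − 4p_{Quill} + p_{Folio} = 0 ⇒ p_{Quill} = 41 + 0.25p_{Folio}.
At p_{Folio} = 122: p_{Quill} = 41 + 0.25·122 = 71.5.

71.5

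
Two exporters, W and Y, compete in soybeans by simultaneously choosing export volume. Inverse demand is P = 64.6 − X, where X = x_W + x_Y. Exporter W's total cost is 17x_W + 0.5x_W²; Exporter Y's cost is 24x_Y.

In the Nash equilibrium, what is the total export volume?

25.76

Exporter W's profit: π = x_W(64.6 − (x_W + x_Y)) − 17x_W − 0.5x_W².
∂π/∂x_W = 47.6 − 3x_W − x_Y = 0, so x_W = 238/15 − (1/3)x_Y.
For Y: ∂π/∂x_Y = 40.6 − 2x_Y − x_W = 0 ⇒ x_Y = 20.3 − 0.5x_W.
Solving the two reaction functions simultaneously: (1 − (−1/3)(−0.5))x_W = 238/15 − (1/3)·20.3, so (5/6)x_W = 9.1 and x_W = 10.92.
Then x_Y = 20.3 − 0.5·10.92 = 14.84.
Total export volume: 10.92 + 14.84 = 25.76.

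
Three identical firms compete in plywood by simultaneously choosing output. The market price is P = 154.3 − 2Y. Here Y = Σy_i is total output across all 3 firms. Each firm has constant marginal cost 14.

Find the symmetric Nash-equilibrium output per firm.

17.5375

A representative firm's profit is π_i = y_i(154.3 − 2Y) − 14y_i, with Y = y_i + Σ_{j≠i} y_j.
First-order condition: 140.3 − 4y_i − 2Σ_{j≠i} y_j = 0.
In a symmetric equilibrium every firm chooses the same y, so Σ_{j≠i} y_j = 2y. The condition becomes 140.3 − 8y = 0, giving y = 140.3/8 = 17.5375.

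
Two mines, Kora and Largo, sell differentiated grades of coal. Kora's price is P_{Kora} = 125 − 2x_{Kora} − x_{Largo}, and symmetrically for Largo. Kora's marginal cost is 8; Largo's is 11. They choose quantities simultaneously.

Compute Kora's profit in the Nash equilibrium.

1113.92

Mine Kora's profit: π = x_{Kora}(125 − 2x_{Kora} − x_{Largo}) − 8x_{Kora}.
∂π/∂x_{Kora} = 117 − 4x_{Kora} − x_{Largo} = 0 ⇒ x_{Kora} = 29.25 − 0.25x_{Largo}.
Similarly x_{Largo} = 28.5 − 0.25x_{Kora}.
Substituting the second reaction function into the first: x_{Kora} = 29.25 − 0.25(28.5 − 0.25x_{Kora}), which gives 0.9375x_{Kora} = 22.125 ⇒ x_{Kora} = 23.6.
Then x_{Largo} = 28.5 − 0.25·23.6 = 22.6.
P_{Kora} = 125 − 2·23.6 − 22.6 = 55.2.
Profit = (55.2 − 8)·23.6 = 1113.92.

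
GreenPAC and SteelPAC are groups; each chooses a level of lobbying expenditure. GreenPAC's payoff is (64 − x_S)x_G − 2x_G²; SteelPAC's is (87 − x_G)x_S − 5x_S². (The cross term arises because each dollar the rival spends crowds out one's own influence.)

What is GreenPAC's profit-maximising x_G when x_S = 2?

15.5

Expanding GreenPAC's payoff: 64x_G − x_Sx_G − 2x_G².
∂π/∂x_G = 64 − x_S − 4x_G = 0, so x_G = 16 − 0.25x_S.
At x_S = 2: x_G = 16 − 0.25·2 = 15.5.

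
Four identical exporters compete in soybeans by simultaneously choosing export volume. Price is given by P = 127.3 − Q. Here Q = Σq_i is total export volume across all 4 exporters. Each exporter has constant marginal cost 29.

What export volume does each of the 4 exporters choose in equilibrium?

A representative exporter's profit is π_i = q_i(127.3 − Q) − 29q_i, with Q = q_i + Σ_{j≠i} q_j.
First-order condition: 98.3 − 2q_i − Σ_{j≠i} q_j = 0.
In a symmetric equilibrium every exporter chooses the same q, so Σ_{j≠i} q_j = 3q. The condition becomes 98.3 − 5q = 0, giving q = 98.3/5 = 19.66.

19.66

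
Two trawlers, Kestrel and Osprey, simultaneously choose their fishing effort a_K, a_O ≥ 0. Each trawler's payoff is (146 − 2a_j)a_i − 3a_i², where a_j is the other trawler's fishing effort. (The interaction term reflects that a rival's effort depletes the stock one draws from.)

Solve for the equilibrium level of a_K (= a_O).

18.25

Kestrel's payoff is (146 − 2a_O)a_K − 3a_K².
∂π/∂a_K = 146 − 2a_O − 6a_K = 0, so a_K = 73/3 − (1/3)a_O.
By symmetry a_O = a_K; substituting into the reaction function, (4/3)a_K = 73/3 and a_K = 18.25.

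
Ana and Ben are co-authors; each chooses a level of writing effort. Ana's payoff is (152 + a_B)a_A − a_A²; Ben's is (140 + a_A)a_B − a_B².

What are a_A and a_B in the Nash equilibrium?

Expanding Ana's payoff: 152a_A + a_Ba_A − a_A².
∂π/∂a_A = 152 + a_B − 2a_A = 0, so a_A = 76 + 0.5a_B.
Likewise for Ben: a_B = 70 + 0.5a_A.
Plugging a_B into Ana's best response: a_A = 76 + 0.5(70 + 0.5a_A) ⇒ 0.75a_A = 111, so a_A = 148.
Then a_B = 70 + 0.5·148 = 144.

148, 144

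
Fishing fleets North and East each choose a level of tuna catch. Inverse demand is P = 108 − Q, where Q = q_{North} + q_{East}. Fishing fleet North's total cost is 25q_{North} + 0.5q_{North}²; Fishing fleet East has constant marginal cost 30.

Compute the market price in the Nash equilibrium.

60.2

Fishing fleet North's profit: π = q_{North}(108 − (q_{North} + q_{East})) − 25q_{North} − 0.5q_{North}².
∂π/∂q_{North} = 83 − 3q_{North} − q_{East} = 0, so q_{North} = 83/3 − (1/3)q_{East}.
For East: ∂π/∂q_{East} = 78 − 2q_{East} − q_{North} = 0 ⇒ q_{East} = 39 − 0.5q_{North}.
Plugging q_{East} into North's best response: q_{North} = 83/3 − (1/3)(39 − 0.5q_{North}) ⇒ (5/6)q_{North} = 44/3, so q_{North} = 17.6.
Then q_{East} = 39 − 0.5·17.6 = 30.2.
Equilibrium price: P = 108 − 47.8 = 60.2.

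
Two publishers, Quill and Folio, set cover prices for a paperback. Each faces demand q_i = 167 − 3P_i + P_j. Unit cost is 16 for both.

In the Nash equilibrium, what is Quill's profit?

Quill's profit: π = (P_{Quill} − 16)(167 − 3P_{Quill} + P_{Folio}).
∂π/∂P_{Quill} = 215 − 6P_{Quill} + P_{Folio} = 0 ⇒ P_{Quill} = 215/6 + (1/6)P_{Folio}.
Setting P_{Quill} = P_{Folio} in the reaction function: P_{Quill} = 215/6 + (1/6)P_{Quill}, so P_{Quill} = (215/6) / (5/6) = 43.
q_{Quill} = 167 − 3·43 + 43 = 81.
Profit = (43 − 16)·81 = 2187.

2187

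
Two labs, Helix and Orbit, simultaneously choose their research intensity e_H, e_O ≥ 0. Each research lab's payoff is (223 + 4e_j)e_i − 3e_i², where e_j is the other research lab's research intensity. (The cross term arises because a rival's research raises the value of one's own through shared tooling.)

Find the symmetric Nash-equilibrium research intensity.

111.5

Helix's payoff is (223 + 4e_O)e_H − 3e_H².
∂π/∂e_H = 223 + 4e_O − 6e_H = 0, so e_H = 223/6 + (2/3)e_O.
The game is symmetric, so in equilibrium e_O = e_H: the reaction function gives (1/3)e_H = 223/6, hence e_H = 111.5.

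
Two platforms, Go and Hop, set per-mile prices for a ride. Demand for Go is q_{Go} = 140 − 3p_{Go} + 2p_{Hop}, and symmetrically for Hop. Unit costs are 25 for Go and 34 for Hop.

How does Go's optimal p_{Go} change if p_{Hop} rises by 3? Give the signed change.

Go's profit: π = (p_{Go} − 25)(140 − 3p_{Go} + 2p_{Hop}).
∂π/∂p_{Go} = 215 − 6p_{Go} + 2p_{Hop} = 0 ⇒ p_{Go} = 215/6 + (1/3)p_{Hop}.
The reaction-function slope is 1/3, so a 3-unit rise in p_{Hop} moves p_{Go} by 1/3 × 3 = 1. Go's best response rises — the actions are strategic complements.

1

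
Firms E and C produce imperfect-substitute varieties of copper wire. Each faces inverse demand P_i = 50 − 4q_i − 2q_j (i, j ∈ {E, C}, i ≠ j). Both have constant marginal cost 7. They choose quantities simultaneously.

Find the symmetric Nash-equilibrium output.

4.3

Firm E's profit: π = q_E(50 − 4q_E − 2q_C) − 7q_E.
∂π/∂q_E = 43 − 8q_E − 2q_C = 0 ⇒ q_E = 5.375 − 0.25q_C.
By symmetry q_C = q_E; substituting into the reaction function, 1.25q_E = 5.375 and q_E = 4.3.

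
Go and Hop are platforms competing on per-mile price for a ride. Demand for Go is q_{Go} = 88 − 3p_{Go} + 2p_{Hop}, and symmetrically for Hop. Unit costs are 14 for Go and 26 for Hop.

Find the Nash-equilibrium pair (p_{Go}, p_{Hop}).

Go's profit: π = (p_{Go} − 14)(88 − 3p_{Go} + 2p_{Hop}).
∂π/∂p_{Go} = 130 − 6p_{Go} + 2p_{Hop} = 0 ⇒ p_{Go} = 65/3 + (1/3)p_{Hop}.
Similarly p_{Hop} = 83/3 + (1/3)p_{Go}.
Plugging p_{Hop} into Go's best response: p_{Go} = 65/3 + (1/3)(83/3 + (1/3)p_{Go}) ⇒ (8/9)p_{Go} = 278/9, so p_{Go} = 34.75.
Then p_{Hop} = 83/3 + (1/3)·34.75 = 39.25.

34.75, 39.25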